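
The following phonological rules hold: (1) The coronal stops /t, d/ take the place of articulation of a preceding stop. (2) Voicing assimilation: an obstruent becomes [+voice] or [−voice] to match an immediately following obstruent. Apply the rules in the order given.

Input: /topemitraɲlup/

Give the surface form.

Rule 1: no segment meets the rule's conditions; no change.
After rule 1: topemitraɲlup
Rule 2: no segment meets the rule's conditions; no change.

[topemitraɲlup]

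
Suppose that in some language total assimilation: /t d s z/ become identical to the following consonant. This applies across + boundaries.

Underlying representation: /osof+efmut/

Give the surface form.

[osof+efmut]

no segment meets the rule's conditions; no change.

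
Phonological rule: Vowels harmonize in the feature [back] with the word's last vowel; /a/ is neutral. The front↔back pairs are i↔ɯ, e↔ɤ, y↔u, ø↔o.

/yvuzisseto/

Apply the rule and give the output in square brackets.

[uvuzɯssɤto]

/y/ harmonizes with /o/ ([+back]) → [u]
/i/ harmonizes with /o/ ([+back]) → [ɯ]
/e/ harmonizes with /o/ ([+back]) → [ɤ]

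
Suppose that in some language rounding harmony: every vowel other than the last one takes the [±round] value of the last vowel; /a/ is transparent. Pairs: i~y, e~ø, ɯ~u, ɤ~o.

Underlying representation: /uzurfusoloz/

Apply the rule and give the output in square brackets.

no segment meets the rule's conditions; no change.

[uzurfusoloz]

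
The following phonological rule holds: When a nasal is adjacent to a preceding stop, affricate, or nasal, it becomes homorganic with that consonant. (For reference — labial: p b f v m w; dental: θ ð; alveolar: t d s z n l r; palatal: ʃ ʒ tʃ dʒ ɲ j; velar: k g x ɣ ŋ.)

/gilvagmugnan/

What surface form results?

/m/ after /g/ (velar) → [ŋ]
/n/ after /g/ (velar) → [ŋ]

[gilvagŋugŋan]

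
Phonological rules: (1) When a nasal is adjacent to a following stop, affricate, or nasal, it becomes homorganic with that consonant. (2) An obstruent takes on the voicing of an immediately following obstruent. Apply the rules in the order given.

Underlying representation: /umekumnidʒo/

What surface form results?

[umekunnidʒo]

Rule 1: /m/ before /n/ (alveolar) → [n]
After rule 1: umekunnidʒo
Rule 2: no segment meets the rule's conditions; no change.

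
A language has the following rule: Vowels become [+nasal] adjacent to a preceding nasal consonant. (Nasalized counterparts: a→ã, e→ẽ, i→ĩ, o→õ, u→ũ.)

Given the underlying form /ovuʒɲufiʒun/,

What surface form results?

/u/ after nasal /ɲ/ → [ũ]

[ovuʒɲũfiʒun]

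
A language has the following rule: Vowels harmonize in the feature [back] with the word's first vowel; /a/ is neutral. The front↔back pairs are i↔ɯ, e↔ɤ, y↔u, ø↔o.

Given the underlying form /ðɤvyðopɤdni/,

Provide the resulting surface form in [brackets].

/y/ harmonizes with /ɤ/ ([+back]) → [u]
/i/ harmonizes with /ɤ/ ([+back]) → [ɯ]

[ðɤvuðopɤdnɯ]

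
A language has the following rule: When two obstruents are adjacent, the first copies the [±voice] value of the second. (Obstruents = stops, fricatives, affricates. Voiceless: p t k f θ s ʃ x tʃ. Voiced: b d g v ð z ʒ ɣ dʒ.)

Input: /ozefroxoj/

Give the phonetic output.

no segment meets the rule's conditions; no change.

[ozefroxoj]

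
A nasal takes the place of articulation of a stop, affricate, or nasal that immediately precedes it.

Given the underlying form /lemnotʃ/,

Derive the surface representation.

/n/ after /m/ (labial) → [m]

[lemmotʃ]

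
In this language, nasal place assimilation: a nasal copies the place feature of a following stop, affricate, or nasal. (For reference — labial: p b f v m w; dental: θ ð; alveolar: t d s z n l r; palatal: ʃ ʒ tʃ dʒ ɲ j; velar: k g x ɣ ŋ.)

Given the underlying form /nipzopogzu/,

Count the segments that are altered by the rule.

No segment meets the rule's conditions.

0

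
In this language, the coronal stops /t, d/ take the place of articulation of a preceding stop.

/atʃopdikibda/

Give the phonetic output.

[atʃopbikibba]

/d/ after /p/ (labial) → [b]
/d/ after /b/ (labial) → [b]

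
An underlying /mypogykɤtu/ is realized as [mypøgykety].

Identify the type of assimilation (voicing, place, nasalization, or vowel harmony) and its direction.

/o/→[ø] /ɤ/→[e] /u/→[y].
Vowels agree with the first vowel, so the harmony is progressive.

vowel harmony, progressive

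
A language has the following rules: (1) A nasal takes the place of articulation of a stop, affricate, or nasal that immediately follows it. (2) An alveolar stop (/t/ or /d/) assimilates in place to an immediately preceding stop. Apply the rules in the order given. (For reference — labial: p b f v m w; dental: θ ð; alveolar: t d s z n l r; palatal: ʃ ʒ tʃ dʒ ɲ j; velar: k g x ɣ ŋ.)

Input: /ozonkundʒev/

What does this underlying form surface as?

[ozoŋkuɲdʒev]

Rule 1: /n/ before /k/ (velar) → [ŋ]
Rule 1: /n/ before /dʒ/ (palatal) → [ɲ]
After rule 1: ozoŋkuɲdʒev
Rule 2: no segment meets the rule's conditions; no change.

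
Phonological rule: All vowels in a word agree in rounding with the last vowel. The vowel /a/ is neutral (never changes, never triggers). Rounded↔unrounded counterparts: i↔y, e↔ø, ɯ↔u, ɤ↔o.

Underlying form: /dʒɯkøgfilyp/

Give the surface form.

[dʒukøgfylyp]

/ɯ/ harmonizes with /y/ ([+round]) → [u]
/i/ harmonizes with /y/ ([+round]) → [y]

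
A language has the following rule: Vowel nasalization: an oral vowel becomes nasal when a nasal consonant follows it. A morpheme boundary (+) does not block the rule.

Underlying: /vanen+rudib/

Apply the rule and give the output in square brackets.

[vãnẽn+rudib]

/a/ before nasal /n/ → [ã]
/e/ before nasal /n/ → [ẽ]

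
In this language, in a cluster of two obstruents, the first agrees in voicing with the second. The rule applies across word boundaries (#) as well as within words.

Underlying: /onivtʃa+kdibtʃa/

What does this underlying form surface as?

[oniftʃa+gdiptʃa]

/v/ before /tʃ/ (voiceless) → [f]
/k/ before /d/ (voiced) → [g]
/b/ before /tʃ/ (voiceless) → [p]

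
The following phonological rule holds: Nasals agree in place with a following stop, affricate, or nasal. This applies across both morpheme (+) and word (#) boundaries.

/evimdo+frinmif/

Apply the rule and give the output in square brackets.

[evindo+frimmif]

/m/ before /d/ (alveolar) → [n]
/n/ before /m/ (labial) → [m]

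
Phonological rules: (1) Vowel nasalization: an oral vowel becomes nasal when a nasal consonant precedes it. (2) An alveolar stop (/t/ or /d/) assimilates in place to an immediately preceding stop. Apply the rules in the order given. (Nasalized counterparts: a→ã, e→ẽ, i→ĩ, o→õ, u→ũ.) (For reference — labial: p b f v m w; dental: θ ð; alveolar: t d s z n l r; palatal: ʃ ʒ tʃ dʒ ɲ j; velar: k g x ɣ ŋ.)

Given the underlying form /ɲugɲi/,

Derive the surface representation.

Rule 1: /u/ after nasal /ɲ/ → [ũ]
Rule 1: /i/ after nasal /ɲ/ → [ĩ]
After rule 1: ɲũgɲĩ
Rule 2: no segment meets the rule's conditions; no change.

[ɲũgɲĩ]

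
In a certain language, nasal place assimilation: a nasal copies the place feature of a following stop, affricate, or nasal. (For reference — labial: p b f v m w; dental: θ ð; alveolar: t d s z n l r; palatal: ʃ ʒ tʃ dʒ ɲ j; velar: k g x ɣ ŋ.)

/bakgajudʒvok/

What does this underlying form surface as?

no segment meets the rule's conditions; no change.

[bakgajudʒvok]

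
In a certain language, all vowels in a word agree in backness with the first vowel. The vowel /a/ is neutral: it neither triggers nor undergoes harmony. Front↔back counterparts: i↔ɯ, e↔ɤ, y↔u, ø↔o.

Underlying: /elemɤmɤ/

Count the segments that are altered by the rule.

2

/ɤ/ harmonizes with /e/ ([-back]) → [e]
/ɤ/ harmonizes with /e/ ([-back]) → [e]
2 segments change.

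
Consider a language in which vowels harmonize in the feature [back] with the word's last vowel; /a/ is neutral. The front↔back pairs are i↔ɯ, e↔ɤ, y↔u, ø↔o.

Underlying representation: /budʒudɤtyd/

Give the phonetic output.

/u/ harmonizes with /y/ ([-back]) → [y]
/u/ harmonizes with /y/ ([-back]) → [y]
/ɤ/ harmonizes with /y/ ([-back]) → [e]

[bydʒydetyd]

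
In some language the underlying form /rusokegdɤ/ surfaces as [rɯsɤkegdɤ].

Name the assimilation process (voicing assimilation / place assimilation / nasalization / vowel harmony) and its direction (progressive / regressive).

/u/→[ɯ] /o/→[ɤ].
Vowels agree with the last vowel, so the harmony is regressive.

vowel harmony, regressive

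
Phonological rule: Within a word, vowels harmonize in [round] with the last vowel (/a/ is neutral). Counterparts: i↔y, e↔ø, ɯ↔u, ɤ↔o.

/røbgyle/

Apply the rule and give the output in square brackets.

/ø/ harmonizes with /e/ ([-round]) → [e]
/y/ harmonizes with /e/ ([-round]) → [i]

[rebgile]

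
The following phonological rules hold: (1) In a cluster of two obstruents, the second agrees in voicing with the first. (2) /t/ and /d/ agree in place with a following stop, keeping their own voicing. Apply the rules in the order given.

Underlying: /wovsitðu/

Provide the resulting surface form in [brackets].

[wovzitθu]

Rule 1: /s/ after /v/ (voiced) → [z]
Rule 1: /ð/ after /t/ (voiceless) → [θ]
After rule 1: wovzitθu
Rule 2: no segment meets the rule's conditions; no change.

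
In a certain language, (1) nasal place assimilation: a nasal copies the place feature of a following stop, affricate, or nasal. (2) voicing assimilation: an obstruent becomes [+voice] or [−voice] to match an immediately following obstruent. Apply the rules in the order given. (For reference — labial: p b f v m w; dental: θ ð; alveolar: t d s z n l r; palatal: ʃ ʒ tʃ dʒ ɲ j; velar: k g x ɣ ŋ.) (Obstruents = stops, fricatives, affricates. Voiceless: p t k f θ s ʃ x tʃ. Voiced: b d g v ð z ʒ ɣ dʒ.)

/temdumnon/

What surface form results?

[tendunnon]

Rule 1: /m/ before /d/ (alveolar) → [n]
Rule 1: /m/ before /n/ (alveolar) → [n]
After rule 1: tendunnon
Rule 2: no segment meets the rule's conditions; no change.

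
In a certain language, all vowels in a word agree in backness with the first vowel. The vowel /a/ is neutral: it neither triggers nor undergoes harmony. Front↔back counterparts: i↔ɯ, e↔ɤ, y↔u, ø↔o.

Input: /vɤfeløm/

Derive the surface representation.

[vɤfɤlom]

/e/ harmonizes with /ɤ/ ([+back]) → [ɤ]
/ø/ harmonizes with /ɤ/ ([+back]) → [o]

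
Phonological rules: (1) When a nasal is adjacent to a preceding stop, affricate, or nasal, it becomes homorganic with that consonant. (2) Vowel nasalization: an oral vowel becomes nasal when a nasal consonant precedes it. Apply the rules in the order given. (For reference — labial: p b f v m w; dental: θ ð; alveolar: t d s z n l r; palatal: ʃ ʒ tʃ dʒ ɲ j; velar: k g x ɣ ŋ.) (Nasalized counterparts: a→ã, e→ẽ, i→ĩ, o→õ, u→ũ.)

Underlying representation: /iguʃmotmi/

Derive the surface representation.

Rule 1: /m/ after /t/ (alveolar) → [n]
After rule 1: iguʃmotni
Rule 2: /o/ after nasal /m/ → [õ]
Rule 2: /i/ after nasal /n/ → [ĩ]

[iguʃmõtnĩ]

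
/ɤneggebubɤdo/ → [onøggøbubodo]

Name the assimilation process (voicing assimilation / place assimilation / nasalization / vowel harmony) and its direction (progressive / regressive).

/ɤ/→[o] /e/→[ø] /e/→[ø] /ɤ/→[o].
Vowels agree with the last vowel, so the harmony is regressive.

vowel harmony, regressive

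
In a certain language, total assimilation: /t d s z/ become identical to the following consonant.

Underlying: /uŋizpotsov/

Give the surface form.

[uŋippossov]

/z/ before /p/ → [p] (total assimilation)
/t/ before /s/ → [s] (total assimilation)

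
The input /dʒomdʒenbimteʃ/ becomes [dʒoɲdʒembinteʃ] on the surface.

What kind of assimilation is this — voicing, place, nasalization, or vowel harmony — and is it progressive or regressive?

place assimilation, regressive

/m/→[ɲ] /n/→[m] /m/→[n].
Each target copies a feature from the following segment, so the direction is regressive.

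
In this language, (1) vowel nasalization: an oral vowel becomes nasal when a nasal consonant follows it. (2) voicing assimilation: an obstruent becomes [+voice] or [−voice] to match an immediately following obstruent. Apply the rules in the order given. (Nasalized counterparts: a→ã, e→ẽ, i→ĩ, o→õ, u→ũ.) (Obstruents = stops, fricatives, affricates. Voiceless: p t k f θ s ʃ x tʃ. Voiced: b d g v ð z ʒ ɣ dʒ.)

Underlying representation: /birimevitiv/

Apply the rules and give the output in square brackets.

Rule 1: /i/ before nasal /m/ → [ĩ]
After rule 1: birĩmevitiv
Rule 2: no segment meets the rule's conditions; no change.

[birĩmevitiv]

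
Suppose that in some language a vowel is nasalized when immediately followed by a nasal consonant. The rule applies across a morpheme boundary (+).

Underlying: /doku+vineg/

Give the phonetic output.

[doku+vĩneg]

/i/ before nasal /n/ → [ĩ]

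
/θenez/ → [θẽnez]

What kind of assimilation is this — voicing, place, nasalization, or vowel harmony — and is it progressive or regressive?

/e/→[ẽ].
Each target copies a feature from the following segment, so the direction is regressive.

nasalization, regressive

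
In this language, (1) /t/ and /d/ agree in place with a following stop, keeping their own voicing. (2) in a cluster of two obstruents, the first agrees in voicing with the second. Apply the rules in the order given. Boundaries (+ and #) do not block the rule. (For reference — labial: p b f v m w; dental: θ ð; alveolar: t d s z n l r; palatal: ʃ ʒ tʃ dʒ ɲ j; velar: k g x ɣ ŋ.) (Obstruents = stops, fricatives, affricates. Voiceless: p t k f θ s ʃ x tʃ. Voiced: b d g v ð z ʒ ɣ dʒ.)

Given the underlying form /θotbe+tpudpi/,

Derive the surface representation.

[θobbe+ppuppi]

Rule 1: /t/ before /b/ (labial) → [p]
Rule 1: /t/ before /p/ (labial) → [p]
Rule 1: /d/ before /p/ (labial) → [b]
After rule 1: θopbe+ppubpi
Rule 2: /p/ before /b/ (voiced) → [b]
Rule 2: /b/ before /p/ (voiceless) → [p]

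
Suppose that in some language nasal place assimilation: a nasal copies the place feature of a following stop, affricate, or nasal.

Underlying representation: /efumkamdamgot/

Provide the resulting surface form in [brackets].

[efuŋkandaŋgot]

/m/ before /k/ (velar) → [ŋ]
/m/ before /d/ (alveolar) → [n]
/m/ before /g/ (velar) → [ŋ]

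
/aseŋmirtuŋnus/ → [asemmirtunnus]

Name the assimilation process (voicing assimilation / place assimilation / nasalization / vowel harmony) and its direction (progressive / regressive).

place assimilation, regressive

/ŋ/→[m] /ŋ/→[n].
Each target copies a feature from the following segment, so the direction is regressive.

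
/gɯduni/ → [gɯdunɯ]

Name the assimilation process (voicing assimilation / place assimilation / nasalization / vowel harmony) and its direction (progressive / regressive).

vowel harmony, progressive

/i/→[ɯ].
Vowels agree with the first vowel, so the harmony is progressive.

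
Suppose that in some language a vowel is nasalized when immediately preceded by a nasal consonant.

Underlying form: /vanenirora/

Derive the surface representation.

/e/ after nasal /n/ → [ẽ]
/i/ after nasal /n/ → [ĩ]

[vanẽnĩrora]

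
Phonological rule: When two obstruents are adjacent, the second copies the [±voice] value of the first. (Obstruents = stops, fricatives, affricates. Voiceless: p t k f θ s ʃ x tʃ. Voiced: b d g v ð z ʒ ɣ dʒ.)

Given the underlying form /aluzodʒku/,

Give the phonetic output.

/k/ after /dʒ/ (voiced) → [g]

[aluzodʒgu]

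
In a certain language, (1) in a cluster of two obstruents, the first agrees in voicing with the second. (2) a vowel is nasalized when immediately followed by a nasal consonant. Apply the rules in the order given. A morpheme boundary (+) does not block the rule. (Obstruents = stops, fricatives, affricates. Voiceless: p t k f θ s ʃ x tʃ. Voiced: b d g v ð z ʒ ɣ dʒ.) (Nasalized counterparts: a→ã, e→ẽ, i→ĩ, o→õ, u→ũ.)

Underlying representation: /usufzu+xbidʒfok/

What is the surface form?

[usuvzu+ɣbitʃfok]

Rule 1: /f/ before /z/ (voiced) → [v]
Rule 1: /x/ before /b/ (voiced) → [ɣ]
Rule 1: /dʒ/ before /f/ (voiceless) → [tʃ]
After rule 1: usuvzu+ɣbitʃfok
Rule 2: no segment meets the rule's conditions; no change.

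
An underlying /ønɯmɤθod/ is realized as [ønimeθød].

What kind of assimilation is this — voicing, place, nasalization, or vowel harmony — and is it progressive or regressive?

vowel harmony, progressive

/ɯ/→[i] /ɤ/→[e] /o/→[ø].
Vowels agree with the first vowel, so the harmony is progressive.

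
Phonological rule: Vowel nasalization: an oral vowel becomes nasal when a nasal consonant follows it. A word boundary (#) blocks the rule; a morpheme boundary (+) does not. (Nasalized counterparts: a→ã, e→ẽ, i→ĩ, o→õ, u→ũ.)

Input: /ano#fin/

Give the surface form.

/a/ before nasal /n/ → [ã]
/i/ before nasal /n/ → [ĩ]

[ãno#fĩn]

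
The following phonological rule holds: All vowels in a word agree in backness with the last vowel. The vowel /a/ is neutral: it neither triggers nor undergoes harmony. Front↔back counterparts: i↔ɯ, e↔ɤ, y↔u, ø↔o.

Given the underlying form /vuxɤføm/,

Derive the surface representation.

/u/ harmonizes with /ø/ ([-back]) → [y]
/ɤ/ harmonizes with /ø/ ([-back]) → [e]

[vyxeføm]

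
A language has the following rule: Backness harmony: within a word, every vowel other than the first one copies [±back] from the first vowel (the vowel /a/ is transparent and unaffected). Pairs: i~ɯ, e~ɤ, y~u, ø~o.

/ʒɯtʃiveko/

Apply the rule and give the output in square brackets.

/i/ harmonizes with /ɯ/ ([+back]) → [ɯ]
/e/ harmonizes with /ɯ/ ([+back]) → [ɤ]

[ʒɯtʃɯvɤko]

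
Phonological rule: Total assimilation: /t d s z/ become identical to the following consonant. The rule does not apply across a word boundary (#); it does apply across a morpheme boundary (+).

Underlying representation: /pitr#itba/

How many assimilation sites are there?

2

/t/ before /r/ → [r] (total assimilation)
/t/ before /b/ → [b] (total assimilation)
2 segments change.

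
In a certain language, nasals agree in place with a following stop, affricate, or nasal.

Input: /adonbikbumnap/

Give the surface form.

/n/ before /b/ (labial) → [m]
/m/ before /n/ (alveolar) → [n]

[adombikbunnap]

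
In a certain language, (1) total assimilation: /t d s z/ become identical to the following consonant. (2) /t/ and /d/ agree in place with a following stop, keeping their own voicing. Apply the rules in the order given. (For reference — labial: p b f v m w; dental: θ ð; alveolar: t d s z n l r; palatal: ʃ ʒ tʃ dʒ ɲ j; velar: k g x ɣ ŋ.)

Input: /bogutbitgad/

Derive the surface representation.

[bogubbiggad]

Rule 1: /t/ before /b/ → [b] (total assimilation)
Rule 1: /t/ before /g/ → [g] (total assimilation)
After rule 1: bogubbiggad
Rule 2: no segment meets the rule's conditions; no change.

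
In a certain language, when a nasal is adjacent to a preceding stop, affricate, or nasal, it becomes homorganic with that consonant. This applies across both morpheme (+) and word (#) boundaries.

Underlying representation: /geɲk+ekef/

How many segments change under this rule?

0

No segment meets the rule's conditions.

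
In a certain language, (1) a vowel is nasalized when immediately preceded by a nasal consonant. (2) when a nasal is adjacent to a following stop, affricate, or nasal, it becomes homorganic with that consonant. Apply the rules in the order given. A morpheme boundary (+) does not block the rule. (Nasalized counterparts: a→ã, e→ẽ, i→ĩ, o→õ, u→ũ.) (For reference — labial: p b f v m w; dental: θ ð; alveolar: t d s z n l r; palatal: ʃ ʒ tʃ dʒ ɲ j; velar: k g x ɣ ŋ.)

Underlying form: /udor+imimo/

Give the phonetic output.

[udor+imĩmõ]

Rule 1: /i/ after nasal /m/ → [ĩ]
Rule 1: /o/ after nasal /m/ → [õ]
After rule 1: udor+imĩmõ
Rule 2: no segment meets the rule's conditions; no change.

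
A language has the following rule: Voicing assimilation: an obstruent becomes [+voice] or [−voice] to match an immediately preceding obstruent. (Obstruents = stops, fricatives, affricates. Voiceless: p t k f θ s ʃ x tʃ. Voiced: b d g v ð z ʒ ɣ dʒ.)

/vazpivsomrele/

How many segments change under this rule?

2

/p/ after /z/ (voiced) → [b]
/s/ after /v/ (voiced) → [z]
2 segments change.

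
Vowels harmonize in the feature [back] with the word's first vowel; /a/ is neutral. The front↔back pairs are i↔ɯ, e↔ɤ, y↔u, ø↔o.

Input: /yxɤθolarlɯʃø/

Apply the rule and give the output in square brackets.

[yxeθølarliʃø]

/ɤ/ harmonizes with /y/ ([-back]) → [e]
/o/ harmonizes with /y/ ([-back]) → [ø]
/ɯ/ harmonizes with /y/ ([-back]) → [i]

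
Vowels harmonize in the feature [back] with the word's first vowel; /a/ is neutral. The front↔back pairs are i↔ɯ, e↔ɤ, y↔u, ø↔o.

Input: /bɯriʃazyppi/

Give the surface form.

/i/ harmonizes with /ɯ/ ([+back]) → [ɯ]
/y/ harmonizes with /ɯ/ ([+back]) → [u]
/i/ harmonizes with /ɯ/ ([+back]) → [ɯ]

[bɯrɯʃazuppɯ]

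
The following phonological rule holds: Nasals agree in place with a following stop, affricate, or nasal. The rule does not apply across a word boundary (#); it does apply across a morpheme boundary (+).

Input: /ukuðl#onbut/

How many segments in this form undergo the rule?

/n/ before /b/ (labial) → [m]
1 segment changes.

1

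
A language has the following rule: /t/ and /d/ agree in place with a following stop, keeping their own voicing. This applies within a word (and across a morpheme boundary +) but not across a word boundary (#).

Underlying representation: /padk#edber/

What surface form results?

[pagk#ebber]

/d/ before /k/ (velar) → [g]
/d/ before /b/ (labial) → [b]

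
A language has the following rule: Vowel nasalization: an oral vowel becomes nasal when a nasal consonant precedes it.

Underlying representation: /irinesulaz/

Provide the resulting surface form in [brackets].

/e/ after nasal /n/ → [ẽ]

[irinẽsulaz]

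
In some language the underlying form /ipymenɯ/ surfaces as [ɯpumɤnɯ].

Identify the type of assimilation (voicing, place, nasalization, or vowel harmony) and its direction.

/i/→[ɯ] /y/→[u] /e/→[ɤ].
Vowels agree with the last vowel, so the harmony is regressive.

vowel harmony, regressive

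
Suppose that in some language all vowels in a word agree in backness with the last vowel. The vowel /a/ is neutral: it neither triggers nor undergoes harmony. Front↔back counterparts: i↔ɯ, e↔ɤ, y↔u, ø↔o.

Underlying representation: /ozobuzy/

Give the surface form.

/o/ harmonizes with /y/ ([-back]) → [ø]
/o/ harmonizes with /y/ ([-back]) → [ø]
/u/ harmonizes with /y/ ([-back]) → [y]

[øzøbyzy]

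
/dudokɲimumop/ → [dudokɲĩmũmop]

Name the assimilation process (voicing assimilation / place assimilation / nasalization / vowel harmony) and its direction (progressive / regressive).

nasalization, regressive

/i/→[ĩ] /u/→[ũ].
Each target copies a feature from the following segment, so the direction is regressive.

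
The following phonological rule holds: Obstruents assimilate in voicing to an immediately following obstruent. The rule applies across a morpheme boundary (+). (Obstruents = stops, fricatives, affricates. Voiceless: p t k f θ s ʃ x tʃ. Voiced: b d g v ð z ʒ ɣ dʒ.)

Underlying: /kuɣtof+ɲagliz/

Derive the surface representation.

/ɣ/ before /t/ (voiceless) → [x]

[kuxtof+ɲagliz]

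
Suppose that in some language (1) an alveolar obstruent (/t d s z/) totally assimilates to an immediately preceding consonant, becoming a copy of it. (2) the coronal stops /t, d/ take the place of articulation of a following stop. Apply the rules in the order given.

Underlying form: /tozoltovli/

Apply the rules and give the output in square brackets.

Rule 1: /t/ after /l/ → [l] (total assimilation)
After rule 1: tozollovli
Rule 2: no segment meets the rule's conditions; no change.

[tozollovli]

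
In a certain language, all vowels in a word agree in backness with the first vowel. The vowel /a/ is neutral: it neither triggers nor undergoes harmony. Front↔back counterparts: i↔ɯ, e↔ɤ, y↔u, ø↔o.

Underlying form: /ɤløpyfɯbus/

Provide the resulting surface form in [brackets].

[ɤlopufɯbus]

/ø/ harmonizes with /ɤ/ ([+back]) → [o]
/y/ harmonizes with /ɤ/ ([+back]) → [u]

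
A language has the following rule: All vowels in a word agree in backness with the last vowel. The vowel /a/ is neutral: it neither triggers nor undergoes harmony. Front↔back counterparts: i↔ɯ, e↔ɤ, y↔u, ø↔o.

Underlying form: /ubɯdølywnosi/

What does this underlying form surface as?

[ybidølywnøsi]

/u/ harmonizes with /i/ ([-back]) → [y]
/ɯ/ harmonizes with /i/ ([-back]) → [i]
/o/ harmonizes with /i/ ([-back]) → [ø]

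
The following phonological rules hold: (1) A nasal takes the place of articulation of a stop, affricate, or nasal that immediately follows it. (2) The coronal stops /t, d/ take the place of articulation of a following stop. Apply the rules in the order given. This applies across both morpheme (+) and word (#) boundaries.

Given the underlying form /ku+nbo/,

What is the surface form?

Rule 1: /n/ before /b/ (labial) → [m]
After rule 1: ku+mbo
Rule 2: no segment meets the rule's conditions; no change.

[ku+mbo]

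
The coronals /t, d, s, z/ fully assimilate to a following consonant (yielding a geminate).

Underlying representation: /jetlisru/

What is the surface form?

[jellirru]

/t/ before /l/ → [l] (total assimilation)
/s/ before /r/ → [r] (total assimilation)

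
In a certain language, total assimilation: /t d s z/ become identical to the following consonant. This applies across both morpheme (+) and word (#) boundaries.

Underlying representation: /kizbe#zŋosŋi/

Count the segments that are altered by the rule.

/z/ before /b/ → [b] (total assimilation)
/z/ before /ŋ/ → [ŋ] (total assimilation)
/s/ before /ŋ/ → [ŋ] (total assimilation)
3 segments change.

3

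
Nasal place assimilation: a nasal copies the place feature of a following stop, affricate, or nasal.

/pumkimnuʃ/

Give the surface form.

[puŋkinnuʃ]

/m/ before /k/ (velar) → [ŋ]
/m/ before /n/ (alveolar) → [n]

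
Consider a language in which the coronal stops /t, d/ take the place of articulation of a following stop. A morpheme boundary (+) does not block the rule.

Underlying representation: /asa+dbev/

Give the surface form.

/d/ before /b/ (labial) → [b]

[asa+bbev]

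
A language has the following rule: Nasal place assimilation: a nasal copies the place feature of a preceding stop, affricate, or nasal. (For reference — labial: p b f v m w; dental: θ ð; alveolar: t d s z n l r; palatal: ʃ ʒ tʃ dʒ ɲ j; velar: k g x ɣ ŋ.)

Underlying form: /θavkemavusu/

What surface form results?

no segment meets the rule's conditions; no change.

[θavkemavusu]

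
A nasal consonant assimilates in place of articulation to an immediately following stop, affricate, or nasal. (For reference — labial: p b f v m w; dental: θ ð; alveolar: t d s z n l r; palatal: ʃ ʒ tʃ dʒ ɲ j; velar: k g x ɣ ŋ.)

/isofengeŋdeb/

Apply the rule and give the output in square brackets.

[isofeŋgendeb]

/n/ before /g/ (velar) → [ŋ]
/ŋ/ before /d/ (alveolar) → [n]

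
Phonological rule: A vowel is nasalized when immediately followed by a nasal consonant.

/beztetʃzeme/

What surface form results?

[beztetʃzẽme]

/e/ before nasal /m/ → [ẽ]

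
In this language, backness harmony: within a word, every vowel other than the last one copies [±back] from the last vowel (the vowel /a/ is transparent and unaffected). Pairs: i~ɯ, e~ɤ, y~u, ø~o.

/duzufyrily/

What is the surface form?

[dyzyfyrily]

/u/ harmonizes with /y/ ([-back]) → [y]
/u/ harmonizes with /y/ ([-back]) → [y]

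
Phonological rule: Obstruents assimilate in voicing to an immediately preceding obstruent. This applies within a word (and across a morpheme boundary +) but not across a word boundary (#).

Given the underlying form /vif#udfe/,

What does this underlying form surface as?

/f/ after /d/ (voiced) → [v]

[vif#udve]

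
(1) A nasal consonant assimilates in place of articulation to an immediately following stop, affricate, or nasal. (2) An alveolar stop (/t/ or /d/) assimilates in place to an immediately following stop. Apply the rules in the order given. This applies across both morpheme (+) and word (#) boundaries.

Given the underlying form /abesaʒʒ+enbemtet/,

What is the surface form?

[abesaʒʒ+embentet]

Rule 1: /n/ before /b/ (labial) → [m]
Rule 1: /m/ before /t/ (alveolar) → [n]
After rule 1: abesaʒʒ+embentet
Rule 2: no segment meets the rule's conditions; no change.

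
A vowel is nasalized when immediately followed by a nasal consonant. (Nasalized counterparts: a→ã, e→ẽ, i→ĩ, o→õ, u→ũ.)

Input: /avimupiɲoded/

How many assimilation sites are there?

/i/ before nasal /m/ → [ĩ]
/i/ before nasal /ɲ/ → [ĩ]
2 segments change.

2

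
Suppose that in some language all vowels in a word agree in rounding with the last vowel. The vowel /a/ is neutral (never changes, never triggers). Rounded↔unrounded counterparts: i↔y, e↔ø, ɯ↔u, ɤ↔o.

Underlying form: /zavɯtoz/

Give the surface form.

/ɯ/ harmonizes with /o/ ([+round]) → [u]

[zavutoz]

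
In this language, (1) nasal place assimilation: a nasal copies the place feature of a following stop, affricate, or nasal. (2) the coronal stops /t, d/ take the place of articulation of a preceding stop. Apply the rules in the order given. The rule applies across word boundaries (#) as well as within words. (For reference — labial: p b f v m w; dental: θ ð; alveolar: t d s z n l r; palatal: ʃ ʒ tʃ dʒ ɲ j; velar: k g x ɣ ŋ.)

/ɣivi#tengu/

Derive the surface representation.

Rule 1: /n/ before /g/ (velar) → [ŋ]
After rule 1: ɣivi#teŋgu
Rule 2: no segment meets the rule's conditions; no change.

[ɣivi#teŋgu]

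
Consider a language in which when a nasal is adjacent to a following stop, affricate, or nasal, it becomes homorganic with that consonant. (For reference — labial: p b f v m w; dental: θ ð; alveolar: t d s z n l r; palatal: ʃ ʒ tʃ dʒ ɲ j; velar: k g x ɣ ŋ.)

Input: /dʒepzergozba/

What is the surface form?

no segment meets the rule's conditions; no change.

[dʒepzergozba]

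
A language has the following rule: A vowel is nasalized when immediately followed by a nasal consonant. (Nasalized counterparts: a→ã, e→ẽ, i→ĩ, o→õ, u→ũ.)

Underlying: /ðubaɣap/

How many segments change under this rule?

No segment meets the rule's conditions.

0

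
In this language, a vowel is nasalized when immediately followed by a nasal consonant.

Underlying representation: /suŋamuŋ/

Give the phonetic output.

[sũŋãmũŋ]

/u/ before nasal /ŋ/ → [ũ]
/a/ before nasal /m/ → [ã]
/u/ before nasal /ŋ/ → [ũ]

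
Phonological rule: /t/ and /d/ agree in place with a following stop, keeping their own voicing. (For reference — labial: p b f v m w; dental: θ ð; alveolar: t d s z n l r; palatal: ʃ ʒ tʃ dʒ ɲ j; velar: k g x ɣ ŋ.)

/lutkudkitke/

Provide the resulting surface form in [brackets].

/t/ before /k/ (velar) → [k]
/d/ before /k/ (velar) → [g]
/t/ before /k/ (velar) → [k]

[lukkugkikke]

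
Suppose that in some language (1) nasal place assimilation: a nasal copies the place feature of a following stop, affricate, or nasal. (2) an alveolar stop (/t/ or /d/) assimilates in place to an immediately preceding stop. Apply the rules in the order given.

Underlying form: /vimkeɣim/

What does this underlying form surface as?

[viŋkeɣim]

Rule 1: /m/ before /k/ (velar) → [ŋ]
After rule 1: viŋkeɣim
Rule 2: no segment meets the rule's conditions; no change.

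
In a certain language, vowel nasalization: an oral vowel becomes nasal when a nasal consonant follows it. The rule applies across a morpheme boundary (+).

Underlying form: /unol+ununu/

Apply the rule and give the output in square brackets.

/u/ before nasal /n/ → [ũ]
/u/ before nasal /n/ → [ũ]
/u/ before nasal /n/ → [ũ]

[ũnol+ũnũnu]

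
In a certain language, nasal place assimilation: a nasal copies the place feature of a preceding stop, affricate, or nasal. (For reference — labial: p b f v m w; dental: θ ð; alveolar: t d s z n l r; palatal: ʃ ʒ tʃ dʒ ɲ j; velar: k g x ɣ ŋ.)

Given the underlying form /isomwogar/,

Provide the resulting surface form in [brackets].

[isomwogar]

no segment meets the rule's conditions; no change.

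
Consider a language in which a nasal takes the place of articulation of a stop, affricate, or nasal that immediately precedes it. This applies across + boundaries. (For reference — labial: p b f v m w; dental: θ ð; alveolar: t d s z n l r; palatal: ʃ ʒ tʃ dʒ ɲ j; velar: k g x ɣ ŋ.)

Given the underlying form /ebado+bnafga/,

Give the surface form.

[ebado+bmafga]

/n/ after /b/ (labial) → [m]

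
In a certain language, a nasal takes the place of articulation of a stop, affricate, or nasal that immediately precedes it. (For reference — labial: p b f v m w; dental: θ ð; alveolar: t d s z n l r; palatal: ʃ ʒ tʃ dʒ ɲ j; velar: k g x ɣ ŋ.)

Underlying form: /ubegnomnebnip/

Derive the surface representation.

[ubegŋommebmip]

/n/ after /g/ (velar) → [ŋ]
/n/ after /m/ (labial) → [m]
/n/ after /b/ (labial) → [m]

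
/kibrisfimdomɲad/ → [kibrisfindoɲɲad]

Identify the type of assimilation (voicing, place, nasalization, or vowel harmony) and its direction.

place assimilation, regressive

/m/→[n] /m/→[ɲ].
Each target copies a feature from the following segment, so the direction is regressive.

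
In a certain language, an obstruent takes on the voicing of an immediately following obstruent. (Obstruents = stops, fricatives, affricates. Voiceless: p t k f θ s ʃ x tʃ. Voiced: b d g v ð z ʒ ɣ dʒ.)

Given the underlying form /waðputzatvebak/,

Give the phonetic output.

[waθpudzadvebak]

/ð/ before /p/ (voiceless) → [θ]
/t/ before /z/ (voiced) → [d]
/t/ before /v/ (voiced) → [d]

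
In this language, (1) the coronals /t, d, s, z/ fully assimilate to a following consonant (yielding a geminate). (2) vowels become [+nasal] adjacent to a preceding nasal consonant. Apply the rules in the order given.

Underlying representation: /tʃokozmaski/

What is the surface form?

Rule 1: /z/ before /m/ → [m] (total assimilation)
Rule 1: /s/ before /k/ → [k] (total assimilation)
After rule 1: tʃokommakki
Rule 2: /a/ after nasal /m/ → [ã]

[tʃokommãkki]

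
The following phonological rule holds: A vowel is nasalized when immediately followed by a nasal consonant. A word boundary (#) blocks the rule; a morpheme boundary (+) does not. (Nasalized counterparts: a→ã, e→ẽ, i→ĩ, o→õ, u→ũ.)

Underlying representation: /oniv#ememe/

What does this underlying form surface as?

/o/ before nasal /n/ → [õ]
/e/ before nasal /m/ → [ẽ]
/e/ before nasal /m/ → [ẽ]

[õniv#ẽmẽme]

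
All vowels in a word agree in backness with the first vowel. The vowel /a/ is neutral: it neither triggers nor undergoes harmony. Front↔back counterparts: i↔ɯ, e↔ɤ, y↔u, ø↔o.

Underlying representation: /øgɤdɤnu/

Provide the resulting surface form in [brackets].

/ɤ/ harmonizes with /ø/ ([-back]) → [e]
/ɤ/ harmonizes with /ø/ ([-back]) → [e]
/u/ harmonizes with /ø/ ([-back]) → [y]

[øgedeny]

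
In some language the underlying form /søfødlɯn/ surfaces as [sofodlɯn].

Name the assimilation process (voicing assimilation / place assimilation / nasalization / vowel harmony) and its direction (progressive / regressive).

/ø/→[o] /ø/→[o].
Vowels agree with the last vowel, so the harmony is regressive.

vowel harmony, regressive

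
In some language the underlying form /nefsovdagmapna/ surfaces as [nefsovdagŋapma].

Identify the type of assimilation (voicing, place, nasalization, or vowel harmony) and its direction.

place assimilation, progressive

/m/→[ŋ] /n/→[m].
Each target copies a feature from the preceding segment, so the direction is progressive.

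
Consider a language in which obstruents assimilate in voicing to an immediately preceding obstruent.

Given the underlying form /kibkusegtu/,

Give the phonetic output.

/k/ after /b/ (voiced) → [g]
/t/ after /g/ (voiced) → [d]

[kibgusegdu]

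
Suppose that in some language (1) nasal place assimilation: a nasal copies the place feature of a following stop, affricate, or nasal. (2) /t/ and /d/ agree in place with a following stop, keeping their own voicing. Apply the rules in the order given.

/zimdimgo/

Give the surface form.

[zindiŋgo]

Rule 1: /m/ before /d/ (alveolar) → [n]
Rule 1: /m/ before /g/ (velar) → [ŋ]
After rule 1: zindiŋgo
Rule 2: no segment meets the rule's conditions; no change.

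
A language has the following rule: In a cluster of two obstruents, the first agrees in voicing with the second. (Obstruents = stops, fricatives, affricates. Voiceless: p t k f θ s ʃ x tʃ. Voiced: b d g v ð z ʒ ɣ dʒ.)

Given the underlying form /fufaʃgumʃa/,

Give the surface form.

/ʃ/ before /g/ (voiced) → [ʒ]

[fufaʒgumʃa]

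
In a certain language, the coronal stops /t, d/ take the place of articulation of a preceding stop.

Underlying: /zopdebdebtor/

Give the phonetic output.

/d/ after /p/ (labial) → [b]
/d/ after /b/ (labial) → [b]
/t/ after /b/ (labial) → [p]

[zopbebbebpor]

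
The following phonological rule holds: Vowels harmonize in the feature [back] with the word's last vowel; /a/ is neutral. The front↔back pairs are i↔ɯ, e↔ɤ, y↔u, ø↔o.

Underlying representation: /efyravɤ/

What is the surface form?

[ɤfuravɤ]

/e/ harmonizes with /ɤ/ ([+back]) → [ɤ]
/y/ harmonizes with /ɤ/ ([+back]) → [u]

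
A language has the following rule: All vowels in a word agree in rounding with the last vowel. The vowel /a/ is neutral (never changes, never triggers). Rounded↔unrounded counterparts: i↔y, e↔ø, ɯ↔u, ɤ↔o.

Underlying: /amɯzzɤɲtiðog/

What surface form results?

/ɯ/ harmonizes with /o/ ([+round]) → [u]
/ɤ/ harmonizes with /o/ ([+round]) → [o]
/i/ harmonizes with /o/ ([+round]) → [y]

[amuzzoɲtyðog]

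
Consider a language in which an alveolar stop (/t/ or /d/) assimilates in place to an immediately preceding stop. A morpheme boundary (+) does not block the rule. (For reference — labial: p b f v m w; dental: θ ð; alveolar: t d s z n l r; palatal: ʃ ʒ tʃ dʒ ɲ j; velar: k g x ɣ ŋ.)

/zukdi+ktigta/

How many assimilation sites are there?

3

/d/ after /k/ (velar) → [g]
/t/ after /k/ (velar) → [k]
/t/ after /g/ (velar) → [k]
3 segments change.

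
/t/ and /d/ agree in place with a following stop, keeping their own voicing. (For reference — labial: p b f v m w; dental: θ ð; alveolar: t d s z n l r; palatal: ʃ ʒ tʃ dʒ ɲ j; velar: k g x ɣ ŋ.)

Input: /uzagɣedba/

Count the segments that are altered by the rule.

1

/d/ before /b/ (labial) → [b]
1 segment changes.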